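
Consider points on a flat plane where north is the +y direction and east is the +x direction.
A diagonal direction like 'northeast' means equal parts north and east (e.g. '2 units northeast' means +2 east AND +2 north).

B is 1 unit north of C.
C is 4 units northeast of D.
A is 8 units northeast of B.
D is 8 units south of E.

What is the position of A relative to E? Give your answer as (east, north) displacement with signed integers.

Answer: A is at (east=12, north=5) relative to E.

Derivation:
Place E at the origin (east=0, north=0).
  D is 8 units south of E: delta (east=+0, north=-8); D at (east=0, north=-8).
  C is 4 units northeast of D: delta (east=+4, north=+4); C at (east=4, north=-4).
  B is 1 unit north of C: delta (east=+0, north=+1); B at (east=4, north=-3).
  A is 8 units northeast of B: delta (east=+8, north=+8); A at (east=12, north=5).
Therefore A relative to E: (east=12, north=5).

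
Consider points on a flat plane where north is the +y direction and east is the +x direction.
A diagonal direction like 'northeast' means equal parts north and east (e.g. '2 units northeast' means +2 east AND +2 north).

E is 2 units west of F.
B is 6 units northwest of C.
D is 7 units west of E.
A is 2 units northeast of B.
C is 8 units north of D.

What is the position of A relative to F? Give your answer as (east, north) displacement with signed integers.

Place F at the origin (east=0, north=0).
  E is 2 units west of F: delta (east=-2, north=+0); E at (east=-2, north=0).
  D is 7 units west of E: delta (east=-7, north=+0); D at (east=-9, north=0).
  C is 8 units north of D: delta (east=+0, north=+8); C at (east=-9, north=8).
  B is 6 units northwest of C: delta (east=-6, north=+6); B at (east=-15, north=14).
  A is 2 units northeast of B: delta (east=+2, north=+2); A at (east=-13, north=16).
Therefore A relative to F: (east=-13, north=16).

Answer: A is at (east=-13, north=16) relative to F.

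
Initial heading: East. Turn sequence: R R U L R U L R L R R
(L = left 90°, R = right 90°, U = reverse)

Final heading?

Answer: Final heading: North

Derivation:
Start: East
  R (right (90° clockwise)) -> South
  R (right (90° clockwise)) -> West
  U (U-turn (180°)) -> East
  L (left (90° counter-clockwise)) -> North
  R (right (90° clockwise)) -> East
  U (U-turn (180°)) -> West
  L (left (90° counter-clockwise)) -> South
  R (right (90° clockwise)) -> West
  L (left (90° counter-clockwise)) -> South
  R (right (90° clockwise)) -> West
  R (right (90° clockwise)) -> North
Final: North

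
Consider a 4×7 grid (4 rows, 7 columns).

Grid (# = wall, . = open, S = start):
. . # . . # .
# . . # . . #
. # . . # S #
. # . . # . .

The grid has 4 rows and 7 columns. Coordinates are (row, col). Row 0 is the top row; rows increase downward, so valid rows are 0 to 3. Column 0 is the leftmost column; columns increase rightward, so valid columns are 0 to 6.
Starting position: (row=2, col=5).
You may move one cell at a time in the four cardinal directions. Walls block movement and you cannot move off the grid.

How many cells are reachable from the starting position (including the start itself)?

BFS flood-fill from (row=2, col=5):
  Distance 0: (row=2, col=5)
  Distance 1: (row=1, col=5), (row=3, col=5)
  Distance 2: (row=1, col=4), (row=3, col=6)
  Distance 3: (row=0, col=4)
  Distance 4: (row=0, col=3)
Total reachable: 7 (grid has 18 open cells total)

Answer: Reachable cells: 7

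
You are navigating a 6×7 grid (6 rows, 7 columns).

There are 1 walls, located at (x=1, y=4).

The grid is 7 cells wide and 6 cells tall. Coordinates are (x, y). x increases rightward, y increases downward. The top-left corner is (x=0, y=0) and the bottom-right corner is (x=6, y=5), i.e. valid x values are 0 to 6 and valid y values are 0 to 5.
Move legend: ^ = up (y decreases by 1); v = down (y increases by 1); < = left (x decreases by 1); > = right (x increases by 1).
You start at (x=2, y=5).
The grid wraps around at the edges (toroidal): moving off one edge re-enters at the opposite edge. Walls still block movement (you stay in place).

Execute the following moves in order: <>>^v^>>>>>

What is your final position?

Start: (x=2, y=5)
  < (left): (x=2, y=5) -> (x=1, y=5)
  > (right): (x=1, y=5) -> (x=2, y=5)
  > (right): (x=2, y=5) -> (x=3, y=5)
  ^ (up): (x=3, y=5) -> (x=3, y=4)
  v (down): (x=3, y=4) -> (x=3, y=5)
  ^ (up): (x=3, y=5) -> (x=3, y=4)
  > (right): (x=3, y=4) -> (x=4, y=4)
  > (right): (x=4, y=4) -> (x=5, y=4)
  > (right): (x=5, y=4) -> (x=6, y=4)
  > (right): (x=6, y=4) -> (x=0, y=4)
  > (right): blocked, stay at (x=0, y=4)
Final: (x=0, y=4)

Answer: Final position: (x=0, y=4)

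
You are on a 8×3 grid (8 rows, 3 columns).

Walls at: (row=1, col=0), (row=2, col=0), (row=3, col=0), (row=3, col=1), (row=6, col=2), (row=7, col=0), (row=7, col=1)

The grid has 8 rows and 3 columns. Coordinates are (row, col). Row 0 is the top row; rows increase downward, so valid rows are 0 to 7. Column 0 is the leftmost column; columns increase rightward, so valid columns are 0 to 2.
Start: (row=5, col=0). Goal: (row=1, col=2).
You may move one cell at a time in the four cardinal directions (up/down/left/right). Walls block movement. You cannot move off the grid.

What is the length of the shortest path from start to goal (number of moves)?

BFS from (row=5, col=0) until reaching (row=1, col=2):
  Distance 0: (row=5, col=0)
  Distance 1: (row=4, col=0), (row=5, col=1), (row=6, col=0)
  Distance 2: (row=4, col=1), (row=5, col=2), (row=6, col=1)
  Distance 3: (row=4, col=2)
  Distance 4: (row=3, col=2)
  Distance 5: (row=2, col=2)
  Distance 6: (row=1, col=2), (row=2, col=1)  <- goal reached here
One shortest path (6 moves): (row=5, col=0) -> (row=5, col=1) -> (row=5, col=2) -> (row=4, col=2) -> (row=3, col=2) -> (row=2, col=2) -> (row=1, col=2)

Answer: Shortest path length: 6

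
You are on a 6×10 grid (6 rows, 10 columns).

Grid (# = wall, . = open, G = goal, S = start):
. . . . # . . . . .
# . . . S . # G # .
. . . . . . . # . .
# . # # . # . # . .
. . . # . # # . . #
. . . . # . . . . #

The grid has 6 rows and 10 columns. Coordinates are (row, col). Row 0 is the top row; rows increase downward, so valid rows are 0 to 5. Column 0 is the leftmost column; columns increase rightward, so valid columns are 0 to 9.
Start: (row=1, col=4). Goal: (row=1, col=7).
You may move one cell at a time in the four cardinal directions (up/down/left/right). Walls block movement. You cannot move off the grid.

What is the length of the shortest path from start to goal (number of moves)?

BFS from (row=1, col=4) until reaching (row=1, col=7):
  Distance 0: (row=1, col=4)
  Distance 1: (row=1, col=3), (row=1, col=5), (row=2, col=4)
  Distance 2: (row=0, col=3), (row=0, col=5), (row=1, col=2), (row=2, col=3), (row=2, col=5), (row=3, col=4)
  Distance 3: (row=0, col=2), (row=0, col=6), (row=1, col=1), (row=2, col=2), (row=2, col=6), (row=4, col=4)
  Distance 4: (row=0, col=1), (row=0, col=7), (row=2, col=1), (row=3, col=6)
  Distance 5: (row=0, col=0), (row=0, col=8), (row=1, col=7), (row=2, col=0), (row=3, col=1)  <- goal reached here
One shortest path (5 moves): (row=1, col=4) -> (row=1, col=5) -> (row=0, col=5) -> (row=0, col=6) -> (row=0, col=7) -> (row=1, col=7)

Answer: Shortest path length: 5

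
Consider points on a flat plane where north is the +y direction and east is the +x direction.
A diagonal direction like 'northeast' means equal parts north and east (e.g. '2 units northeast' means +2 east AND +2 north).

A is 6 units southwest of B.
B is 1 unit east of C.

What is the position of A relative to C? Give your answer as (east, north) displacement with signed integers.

Place C at the origin (east=0, north=0).
  B is 1 unit east of C: delta (east=+1, north=+0); B at (east=1, north=0).
  A is 6 units southwest of B: delta (east=-6, north=-6); A at (east=-5, north=-6).
Therefore A relative to C: (east=-5, north=-6).

Answer: A is at (east=-5, north=-6) relative to C.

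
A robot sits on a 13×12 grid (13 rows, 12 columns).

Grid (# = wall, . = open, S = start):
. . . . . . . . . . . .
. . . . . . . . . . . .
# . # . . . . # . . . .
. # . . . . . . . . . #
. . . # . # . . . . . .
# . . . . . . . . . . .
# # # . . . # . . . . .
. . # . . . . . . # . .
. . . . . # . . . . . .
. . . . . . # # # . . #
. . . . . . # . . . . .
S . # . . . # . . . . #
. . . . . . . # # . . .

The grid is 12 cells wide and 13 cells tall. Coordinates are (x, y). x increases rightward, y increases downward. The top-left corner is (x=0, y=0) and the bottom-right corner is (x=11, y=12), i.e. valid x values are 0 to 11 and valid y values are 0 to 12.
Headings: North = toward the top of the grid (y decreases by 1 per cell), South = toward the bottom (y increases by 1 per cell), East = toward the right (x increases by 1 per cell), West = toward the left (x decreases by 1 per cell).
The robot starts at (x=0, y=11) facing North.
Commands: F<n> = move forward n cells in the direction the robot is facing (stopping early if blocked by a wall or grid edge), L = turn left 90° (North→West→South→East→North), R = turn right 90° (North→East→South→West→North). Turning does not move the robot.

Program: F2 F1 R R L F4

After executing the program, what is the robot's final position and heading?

Answer: Final position: (x=4, y=8), facing East

Derivation:
Start: (x=0, y=11), facing North
  F2: move forward 2, now at (x=0, y=9)
  F1: move forward 1, now at (x=0, y=8)
  R: turn right, now facing East
  R: turn right, now facing South
  L: turn left, now facing East
  F4: move forward 4, now at (x=4, y=8)
Final: (x=4, y=8), facing East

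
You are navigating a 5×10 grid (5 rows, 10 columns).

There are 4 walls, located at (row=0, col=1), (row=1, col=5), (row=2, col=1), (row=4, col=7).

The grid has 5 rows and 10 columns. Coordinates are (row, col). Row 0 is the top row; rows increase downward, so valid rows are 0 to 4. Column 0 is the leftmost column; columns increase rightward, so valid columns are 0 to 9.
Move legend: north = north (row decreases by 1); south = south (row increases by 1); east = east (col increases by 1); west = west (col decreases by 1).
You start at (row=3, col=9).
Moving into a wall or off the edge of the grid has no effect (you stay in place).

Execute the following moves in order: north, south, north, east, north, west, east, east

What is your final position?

Answer: Final position: (row=1, col=9)

Derivation:
Start: (row=3, col=9)
  north (north): (row=3, col=9) -> (row=2, col=9)
  south (south): (row=2, col=9) -> (row=3, col=9)
  north (north): (row=3, col=9) -> (row=2, col=9)
  east (east): blocked, stay at (row=2, col=9)
  north (north): (row=2, col=9) -> (row=1, col=9)
  west (west): (row=1, col=9) -> (row=1, col=8)
  east (east): (row=1, col=8) -> (row=1, col=9)
  east (east): blocked, stay at (row=1, col=9)
Final: (row=1, col=9)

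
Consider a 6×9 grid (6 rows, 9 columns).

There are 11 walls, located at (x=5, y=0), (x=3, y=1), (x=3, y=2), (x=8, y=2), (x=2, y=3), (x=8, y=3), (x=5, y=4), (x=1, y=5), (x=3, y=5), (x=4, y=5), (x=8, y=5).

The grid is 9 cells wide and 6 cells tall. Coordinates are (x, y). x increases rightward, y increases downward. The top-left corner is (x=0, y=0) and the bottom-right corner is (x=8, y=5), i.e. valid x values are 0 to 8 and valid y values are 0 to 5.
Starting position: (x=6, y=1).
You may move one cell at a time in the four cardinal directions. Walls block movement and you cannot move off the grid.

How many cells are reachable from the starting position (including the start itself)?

BFS flood-fill from (x=6, y=1):
  Distance 0: (x=6, y=1)
  Distance 1: (x=6, y=0), (x=5, y=1), (x=7, y=1), (x=6, y=2)
  Distance 2: (x=7, y=0), (x=4, y=1), (x=8, y=1), (x=5, y=2), (x=7, y=2), (x=6, y=3)
  Distance 3: (x=4, y=0), (x=8, y=0), (x=4, y=2), (x=5, y=3), (x=7, y=3), (x=6, y=4)
  Distance 4: (x=3, y=0), (x=4, y=3), (x=7, y=4), (x=6, y=5)
  Distance 5: (x=2, y=0), (x=3, y=3), (x=4, y=4), (x=8, y=4), (x=5, y=5), (x=7, y=5)
  Distance 6: (x=1, y=0), (x=2, y=1), (x=3, y=4)
  Distance 7: (x=0, y=0), (x=1, y=1), (x=2, y=2), (x=2, y=4)
  Distance 8: (x=0, y=1), (x=1, y=2), (x=1, y=4), (x=2, y=5)
  Distance 9: (x=0, y=2), (x=1, y=3), (x=0, y=4)
  Distance 10: (x=0, y=3), (x=0, y=5)
Total reachable: 43 (grid has 43 open cells total)

Answer: Reachable cells: 43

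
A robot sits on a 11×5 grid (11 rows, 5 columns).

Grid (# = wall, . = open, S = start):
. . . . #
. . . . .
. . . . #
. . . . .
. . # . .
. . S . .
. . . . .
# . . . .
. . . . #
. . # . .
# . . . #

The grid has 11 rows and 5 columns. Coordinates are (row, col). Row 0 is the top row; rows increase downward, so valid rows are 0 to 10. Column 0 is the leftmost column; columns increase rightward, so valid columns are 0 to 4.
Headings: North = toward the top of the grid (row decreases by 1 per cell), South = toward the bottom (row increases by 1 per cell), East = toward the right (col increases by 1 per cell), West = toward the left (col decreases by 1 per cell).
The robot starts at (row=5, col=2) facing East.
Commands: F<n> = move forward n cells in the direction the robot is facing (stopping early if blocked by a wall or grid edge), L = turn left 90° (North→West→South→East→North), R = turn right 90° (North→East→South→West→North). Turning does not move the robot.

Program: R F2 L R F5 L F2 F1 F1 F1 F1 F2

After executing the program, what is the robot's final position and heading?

Answer: Final position: (row=8, col=3), facing East

Derivation:
Start: (row=5, col=2), facing East
  R: turn right, now facing South
  F2: move forward 2, now at (row=7, col=2)
  L: turn left, now facing East
  R: turn right, now facing South
  F5: move forward 1/5 (blocked), now at (row=8, col=2)
  L: turn left, now facing East
  F2: move forward 1/2 (blocked), now at (row=8, col=3)
  [×4]F1: move forward 0/1 (blocked), now at (row=8, col=3)
  F2: move forward 0/2 (blocked), now at (row=8, col=3)
Final: (row=8, col=3), facing East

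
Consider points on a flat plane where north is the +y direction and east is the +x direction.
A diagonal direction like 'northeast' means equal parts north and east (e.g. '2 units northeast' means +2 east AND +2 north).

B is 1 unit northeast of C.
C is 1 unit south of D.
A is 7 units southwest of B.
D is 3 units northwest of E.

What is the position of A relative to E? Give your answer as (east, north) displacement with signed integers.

Answer: A is at (east=-9, north=-4) relative to E.

Derivation:
Place E at the origin (east=0, north=0).
  D is 3 units northwest of E: delta (east=-3, north=+3); D at (east=-3, north=3).
  C is 1 unit south of D: delta (east=+0, north=-1); C at (east=-3, north=2).
  B is 1 unit northeast of C: delta (east=+1, north=+1); B at (east=-2, north=3).
  A is 7 units southwest of B: delta (east=-7, north=-7); A at (east=-9, north=-4).
Therefore A relative to E: (east=-9, north=-4).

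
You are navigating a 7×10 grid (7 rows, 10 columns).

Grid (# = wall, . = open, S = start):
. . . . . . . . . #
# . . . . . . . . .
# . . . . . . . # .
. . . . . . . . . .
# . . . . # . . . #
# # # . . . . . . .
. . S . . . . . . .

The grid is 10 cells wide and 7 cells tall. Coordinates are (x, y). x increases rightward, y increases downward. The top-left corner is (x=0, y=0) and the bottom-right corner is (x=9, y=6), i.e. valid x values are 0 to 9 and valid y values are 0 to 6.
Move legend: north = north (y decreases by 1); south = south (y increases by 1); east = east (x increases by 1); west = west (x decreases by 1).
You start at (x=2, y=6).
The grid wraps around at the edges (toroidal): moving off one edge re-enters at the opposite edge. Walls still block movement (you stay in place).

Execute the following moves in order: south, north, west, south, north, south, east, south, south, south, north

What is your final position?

Start: (x=2, y=6)
  south (south): (x=2, y=6) -> (x=2, y=0)
  north (north): (x=2, y=0) -> (x=2, y=6)
  west (west): (x=2, y=6) -> (x=1, y=6)
  south (south): (x=1, y=6) -> (x=1, y=0)
  north (north): (x=1, y=0) -> (x=1, y=6)
  south (south): (x=1, y=6) -> (x=1, y=0)
  east (east): (x=1, y=0) -> (x=2, y=0)
  south (south): (x=2, y=0) -> (x=2, y=1)
  south (south): (x=2, y=1) -> (x=2, y=2)
  south (south): (x=2, y=2) -> (x=2, y=3)
  north (north): (x=2, y=3) -> (x=2, y=2)
Final: (x=2, y=2)

Answer: Final position: (x=2, y=2)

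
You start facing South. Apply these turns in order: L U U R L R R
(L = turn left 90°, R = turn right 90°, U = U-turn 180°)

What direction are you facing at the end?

Start: South
  L (left (90° counter-clockwise)) -> East
  U (U-turn (180°)) -> West
  U (U-turn (180°)) -> East
  R (right (90° clockwise)) -> South
  L (left (90° counter-clockwise)) -> East
  R (right (90° clockwise)) -> South
  R (right (90° clockwise)) -> West
Final: West

Answer: Final heading: West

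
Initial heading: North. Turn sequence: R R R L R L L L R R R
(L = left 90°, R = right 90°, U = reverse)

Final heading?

Start: North
  R (right (90° clockwise)) -> East
  R (right (90° clockwise)) -> South
  R (right (90° clockwise)) -> West
  L (left (90° counter-clockwise)) -> South
  R (right (90° clockwise)) -> West
  L (left (90° counter-clockwise)) -> South
  L (left (90° counter-clockwise)) -> East
  L (left (90° counter-clockwise)) -> North
  R (right (90° clockwise)) -> East
  R (right (90° clockwise)) -> South
  R (right (90° clockwise)) -> West
Final: West

Answer: Final heading: West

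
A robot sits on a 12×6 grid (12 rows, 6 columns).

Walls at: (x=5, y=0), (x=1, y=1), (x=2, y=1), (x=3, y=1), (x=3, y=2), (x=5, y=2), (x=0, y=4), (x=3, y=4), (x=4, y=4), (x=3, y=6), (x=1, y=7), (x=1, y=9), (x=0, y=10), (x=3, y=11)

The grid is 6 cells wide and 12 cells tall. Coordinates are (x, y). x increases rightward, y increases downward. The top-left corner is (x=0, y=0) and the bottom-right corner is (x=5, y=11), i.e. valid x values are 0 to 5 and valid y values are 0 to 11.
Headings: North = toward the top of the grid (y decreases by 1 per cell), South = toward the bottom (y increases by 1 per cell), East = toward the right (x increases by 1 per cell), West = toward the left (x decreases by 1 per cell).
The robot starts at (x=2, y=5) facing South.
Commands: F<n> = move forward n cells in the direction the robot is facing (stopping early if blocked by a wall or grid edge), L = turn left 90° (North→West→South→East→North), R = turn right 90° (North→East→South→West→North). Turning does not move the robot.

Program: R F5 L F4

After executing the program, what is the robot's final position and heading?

Start: (x=2, y=5), facing South
  R: turn right, now facing West
  F5: move forward 2/5 (blocked), now at (x=0, y=5)
  L: turn left, now facing South
  F4: move forward 4, now at (x=0, y=9)
Final: (x=0, y=9), facing South

Answer: Final position: (x=0, y=9), facing South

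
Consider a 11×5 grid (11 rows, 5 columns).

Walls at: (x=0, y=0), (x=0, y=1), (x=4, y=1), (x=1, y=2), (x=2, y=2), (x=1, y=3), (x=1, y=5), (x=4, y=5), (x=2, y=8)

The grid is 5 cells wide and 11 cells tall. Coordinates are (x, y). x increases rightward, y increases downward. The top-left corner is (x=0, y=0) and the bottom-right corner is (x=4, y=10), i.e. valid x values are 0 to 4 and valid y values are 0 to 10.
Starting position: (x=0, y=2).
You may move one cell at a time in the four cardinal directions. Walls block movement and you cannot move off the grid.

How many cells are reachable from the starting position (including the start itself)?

BFS flood-fill from (x=0, y=2):
  Distance 0: (x=0, y=2)
  Distance 1: (x=0, y=3)
  Distance 2: (x=0, y=4)
  Distance 3: (x=1, y=4), (x=0, y=5)
  Distance 4: (x=2, y=4), (x=0, y=6)
  Distance 5: (x=2, y=3), (x=3, y=4), (x=2, y=5), (x=1, y=6), (x=0, y=7)
  Distance 6: (x=3, y=3), (x=4, y=4), (x=3, y=5), (x=2, y=6), (x=1, y=7), (x=0, y=8)
  Distance 7: (x=3, y=2), (x=4, y=3), (x=3, y=6), (x=2, y=7), (x=1, y=8), (x=0, y=9)
  Distance 8: (x=3, y=1), (x=4, y=2), (x=4, y=6), (x=3, y=7), (x=1, y=9), (x=0, y=10)
  Distance 9: (x=3, y=0), (x=2, y=1), (x=4, y=7), (x=3, y=8), (x=2, y=9), (x=1, y=10)
  Distance 10: (x=2, y=0), (x=4, y=0), (x=1, y=1), (x=4, y=8), (x=3, y=9), (x=2, y=10)
  Distance 11: (x=1, y=0), (x=4, y=9), (x=3, y=10)
  Distance 12: (x=4, y=10)
Total reachable: 46 (grid has 46 open cells total)

Answer: Reachable cells: 46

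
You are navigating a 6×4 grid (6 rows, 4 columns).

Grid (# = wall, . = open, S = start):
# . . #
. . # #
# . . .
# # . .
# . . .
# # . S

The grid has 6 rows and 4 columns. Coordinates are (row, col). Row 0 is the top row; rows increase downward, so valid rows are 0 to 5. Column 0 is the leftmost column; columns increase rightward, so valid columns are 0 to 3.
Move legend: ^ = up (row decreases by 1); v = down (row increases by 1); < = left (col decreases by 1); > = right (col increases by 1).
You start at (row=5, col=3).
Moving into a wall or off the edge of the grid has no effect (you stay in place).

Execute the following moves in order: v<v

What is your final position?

Answer: Final position: (row=5, col=2)

Derivation:
Start: (row=5, col=3)
  v (down): blocked, stay at (row=5, col=3)
  < (left): (row=5, col=3) -> (row=5, col=2)
  v (down): blocked, stay at (row=5, col=2)
Final: (row=5, col=2)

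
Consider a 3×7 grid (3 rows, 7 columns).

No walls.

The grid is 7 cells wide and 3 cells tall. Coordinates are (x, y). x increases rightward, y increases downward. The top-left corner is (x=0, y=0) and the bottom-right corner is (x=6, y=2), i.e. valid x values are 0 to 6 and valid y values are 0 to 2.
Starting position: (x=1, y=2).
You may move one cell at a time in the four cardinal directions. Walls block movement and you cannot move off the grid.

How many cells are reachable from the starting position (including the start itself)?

Answer: Reachable cells: 21

Derivation:
BFS flood-fill from (x=1, y=2):
  Distance 0: (x=1, y=2)
  Distance 1: (x=1, y=1), (x=0, y=2), (x=2, y=2)
  Distance 2: (x=1, y=0), (x=0, y=1), (x=2, y=1), (x=3, y=2)
  Distance 3: (x=0, y=0), (x=2, y=0), (x=3, y=1), (x=4, y=2)
  Distance 4: (x=3, y=0), (x=4, y=1), (x=5, y=2)
  Distance 5: (x=4, y=0), (x=5, y=1), (x=6, y=2)
  Distance 6: (x=5, y=0), (x=6, y=1)
  Distance 7: (x=6, y=0)
Total reachable: 21 (grid has 21 open cells total)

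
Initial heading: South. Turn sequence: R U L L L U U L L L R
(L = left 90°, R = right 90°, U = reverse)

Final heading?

Start: South
  R (right (90° clockwise)) -> West
  U (U-turn (180°)) -> East
  L (left (90° counter-clockwise)) -> North
  L (left (90° counter-clockwise)) -> West
  L (left (90° counter-clockwise)) -> South
  U (U-turn (180°)) -> North
  U (U-turn (180°)) -> South
  L (left (90° counter-clockwise)) -> East
  L (left (90° counter-clockwise)) -> North
  L (left (90° counter-clockwise)) -> West
  R (right (90° clockwise)) -> North
Final: North

Answer: Final heading: North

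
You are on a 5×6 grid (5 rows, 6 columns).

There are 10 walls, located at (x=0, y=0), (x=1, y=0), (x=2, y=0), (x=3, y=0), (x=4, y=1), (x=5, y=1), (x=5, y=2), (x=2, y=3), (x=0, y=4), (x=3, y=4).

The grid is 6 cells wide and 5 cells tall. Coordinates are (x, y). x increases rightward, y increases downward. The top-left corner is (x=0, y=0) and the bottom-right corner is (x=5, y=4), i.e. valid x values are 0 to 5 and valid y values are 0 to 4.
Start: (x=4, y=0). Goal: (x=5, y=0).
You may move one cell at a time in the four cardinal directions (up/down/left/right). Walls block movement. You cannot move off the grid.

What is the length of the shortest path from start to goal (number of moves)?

BFS from (x=4, y=0) until reaching (x=5, y=0):
  Distance 0: (x=4, y=0)
  Distance 1: (x=5, y=0)  <- goal reached here
One shortest path (1 moves): (x=4, y=0) -> (x=5, y=0)

Answer: Shortest path length: 1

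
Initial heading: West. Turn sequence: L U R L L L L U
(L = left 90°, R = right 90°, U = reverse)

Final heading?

Answer: Final heading: West

Derivation:
Start: West
  L (left (90° counter-clockwise)) -> South
  U (U-turn (180°)) -> North
  R (right (90° clockwise)) -> East
  L (left (90° counter-clockwise)) -> North
  L (left (90° counter-clockwise)) -> West
  L (left (90° counter-clockwise)) -> South
  L (left (90° counter-clockwise)) -> East
  U (U-turn (180°)) -> West
Final: West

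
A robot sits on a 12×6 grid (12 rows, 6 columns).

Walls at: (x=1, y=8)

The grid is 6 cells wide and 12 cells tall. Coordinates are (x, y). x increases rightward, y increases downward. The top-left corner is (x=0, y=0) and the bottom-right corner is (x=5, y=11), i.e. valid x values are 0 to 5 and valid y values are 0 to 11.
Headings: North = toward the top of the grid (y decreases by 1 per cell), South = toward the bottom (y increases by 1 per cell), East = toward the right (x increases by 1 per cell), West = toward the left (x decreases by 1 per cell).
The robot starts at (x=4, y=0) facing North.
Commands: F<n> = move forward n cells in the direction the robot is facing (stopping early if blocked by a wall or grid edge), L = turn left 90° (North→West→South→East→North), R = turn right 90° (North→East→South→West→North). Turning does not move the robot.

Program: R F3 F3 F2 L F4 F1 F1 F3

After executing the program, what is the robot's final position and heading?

Answer: Final position: (x=5, y=0), facing North

Derivation:
Start: (x=4, y=0), facing North
  R: turn right, now facing East
  F3: move forward 1/3 (blocked), now at (x=5, y=0)
  F3: move forward 0/3 (blocked), now at (x=5, y=0)
  F2: move forward 0/2 (blocked), now at (x=5, y=0)
  L: turn left, now facing North
  F4: move forward 0/4 (blocked), now at (x=5, y=0)
  F1: move forward 0/1 (blocked), now at (x=5, y=0)
  F1: move forward 0/1 (blocked), now at (x=5, y=0)
  F3: move forward 0/3 (blocked), now at (x=5, y=0)
Final: (x=5, y=0), facing North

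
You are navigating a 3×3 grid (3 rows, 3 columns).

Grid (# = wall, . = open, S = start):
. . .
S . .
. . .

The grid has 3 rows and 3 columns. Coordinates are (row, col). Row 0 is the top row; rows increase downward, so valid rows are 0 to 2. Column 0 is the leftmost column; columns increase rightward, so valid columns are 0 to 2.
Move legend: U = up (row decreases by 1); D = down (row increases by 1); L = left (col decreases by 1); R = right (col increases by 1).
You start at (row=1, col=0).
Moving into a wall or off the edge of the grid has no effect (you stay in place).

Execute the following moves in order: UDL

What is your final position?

Start: (row=1, col=0)
  U (up): (row=1, col=0) -> (row=0, col=0)
  D (down): (row=0, col=0) -> (row=1, col=0)
  L (left): blocked, stay at (row=1, col=0)
Final: (row=1, col=0)

Answer: Final position: (row=1, col=0)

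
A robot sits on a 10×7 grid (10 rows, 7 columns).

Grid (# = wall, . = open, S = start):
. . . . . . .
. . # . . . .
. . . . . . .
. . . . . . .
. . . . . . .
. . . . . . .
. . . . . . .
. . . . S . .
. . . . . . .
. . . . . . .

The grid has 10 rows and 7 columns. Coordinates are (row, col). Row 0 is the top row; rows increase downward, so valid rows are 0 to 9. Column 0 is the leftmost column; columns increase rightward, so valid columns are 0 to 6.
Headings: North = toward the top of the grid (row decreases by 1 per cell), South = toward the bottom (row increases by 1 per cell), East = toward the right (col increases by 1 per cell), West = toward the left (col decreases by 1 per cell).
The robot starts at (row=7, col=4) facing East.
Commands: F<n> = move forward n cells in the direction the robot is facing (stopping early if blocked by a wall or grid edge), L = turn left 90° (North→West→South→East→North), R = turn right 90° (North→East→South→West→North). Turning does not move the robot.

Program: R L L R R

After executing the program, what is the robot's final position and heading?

Start: (row=7, col=4), facing East
  R: turn right, now facing South
  L: turn left, now facing East
  L: turn left, now facing North
  R: turn right, now facing East
  R: turn right, now facing South
Final: (row=7, col=4), facing South

Answer: Final position: (row=7, col=4), facing South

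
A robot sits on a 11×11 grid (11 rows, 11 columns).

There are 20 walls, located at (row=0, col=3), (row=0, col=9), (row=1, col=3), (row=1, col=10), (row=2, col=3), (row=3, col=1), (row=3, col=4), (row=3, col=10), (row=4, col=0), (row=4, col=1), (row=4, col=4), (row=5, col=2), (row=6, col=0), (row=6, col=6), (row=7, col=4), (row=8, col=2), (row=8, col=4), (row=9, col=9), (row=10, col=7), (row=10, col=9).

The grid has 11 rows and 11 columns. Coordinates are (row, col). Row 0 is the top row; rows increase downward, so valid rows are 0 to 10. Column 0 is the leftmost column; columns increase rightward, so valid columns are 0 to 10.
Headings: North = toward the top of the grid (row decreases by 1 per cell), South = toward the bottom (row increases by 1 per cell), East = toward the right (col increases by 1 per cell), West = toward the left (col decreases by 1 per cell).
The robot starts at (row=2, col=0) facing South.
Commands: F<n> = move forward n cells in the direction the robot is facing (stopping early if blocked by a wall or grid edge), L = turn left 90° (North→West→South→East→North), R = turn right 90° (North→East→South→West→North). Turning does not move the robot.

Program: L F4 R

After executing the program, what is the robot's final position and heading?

Start: (row=2, col=0), facing South
  L: turn left, now facing East
  F4: move forward 2/4 (blocked), now at (row=2, col=2)
  R: turn right, now facing South
Final: (row=2, col=2), facing South

Answer: Final position: (row=2, col=2), facing South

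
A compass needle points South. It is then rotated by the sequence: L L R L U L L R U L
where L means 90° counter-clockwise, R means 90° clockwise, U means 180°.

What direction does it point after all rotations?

Answer: Final heading: South

Derivation:
Start: South
  L (left (90° counter-clockwise)) -> East
  L (left (90° counter-clockwise)) -> North
  R (right (90° clockwise)) -> East
  L (left (90° counter-clockwise)) -> North
  U (U-turn (180°)) -> South
  L (left (90° counter-clockwise)) -> East
  L (left (90° counter-clockwise)) -> North
  R (right (90° clockwise)) -> East
  U (U-turn (180°)) -> West
  L (left (90° counter-clockwise)) -> South
Final: South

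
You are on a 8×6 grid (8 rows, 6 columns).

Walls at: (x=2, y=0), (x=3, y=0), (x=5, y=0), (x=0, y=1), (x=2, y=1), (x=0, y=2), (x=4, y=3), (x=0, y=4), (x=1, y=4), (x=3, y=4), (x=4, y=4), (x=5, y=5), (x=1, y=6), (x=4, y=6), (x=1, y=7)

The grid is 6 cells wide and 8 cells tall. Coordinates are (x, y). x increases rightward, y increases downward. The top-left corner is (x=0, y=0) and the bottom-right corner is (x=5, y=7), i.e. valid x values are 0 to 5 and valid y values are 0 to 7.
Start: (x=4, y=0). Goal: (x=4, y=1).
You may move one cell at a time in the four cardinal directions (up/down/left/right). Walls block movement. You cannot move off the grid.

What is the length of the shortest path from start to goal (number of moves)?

Answer: Shortest path length: 1

Derivation:
BFS from (x=4, y=0) until reaching (x=4, y=1):
  Distance 0: (x=4, y=0)
  Distance 1: (x=4, y=1)  <- goal reached here
One shortest path (1 moves): (x=4, y=0) -> (x=4, y=1)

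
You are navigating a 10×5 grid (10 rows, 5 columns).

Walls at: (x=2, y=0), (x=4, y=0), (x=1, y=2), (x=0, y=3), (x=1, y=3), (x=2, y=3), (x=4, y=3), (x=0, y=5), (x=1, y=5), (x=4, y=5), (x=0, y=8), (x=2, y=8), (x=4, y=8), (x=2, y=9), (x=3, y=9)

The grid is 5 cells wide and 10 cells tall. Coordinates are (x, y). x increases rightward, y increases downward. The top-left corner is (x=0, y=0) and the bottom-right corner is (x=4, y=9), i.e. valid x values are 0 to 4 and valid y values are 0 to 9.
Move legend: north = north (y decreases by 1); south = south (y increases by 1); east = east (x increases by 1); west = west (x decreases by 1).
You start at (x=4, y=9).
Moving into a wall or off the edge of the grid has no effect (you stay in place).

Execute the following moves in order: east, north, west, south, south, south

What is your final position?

Answer: Final position: (x=4, y=9)

Derivation:
Start: (x=4, y=9)
  east (east): blocked, stay at (x=4, y=9)
  north (north): blocked, stay at (x=4, y=9)
  west (west): blocked, stay at (x=4, y=9)
  [×3]south (south): blocked, stay at (x=4, y=9)
Final: (x=4, y=9)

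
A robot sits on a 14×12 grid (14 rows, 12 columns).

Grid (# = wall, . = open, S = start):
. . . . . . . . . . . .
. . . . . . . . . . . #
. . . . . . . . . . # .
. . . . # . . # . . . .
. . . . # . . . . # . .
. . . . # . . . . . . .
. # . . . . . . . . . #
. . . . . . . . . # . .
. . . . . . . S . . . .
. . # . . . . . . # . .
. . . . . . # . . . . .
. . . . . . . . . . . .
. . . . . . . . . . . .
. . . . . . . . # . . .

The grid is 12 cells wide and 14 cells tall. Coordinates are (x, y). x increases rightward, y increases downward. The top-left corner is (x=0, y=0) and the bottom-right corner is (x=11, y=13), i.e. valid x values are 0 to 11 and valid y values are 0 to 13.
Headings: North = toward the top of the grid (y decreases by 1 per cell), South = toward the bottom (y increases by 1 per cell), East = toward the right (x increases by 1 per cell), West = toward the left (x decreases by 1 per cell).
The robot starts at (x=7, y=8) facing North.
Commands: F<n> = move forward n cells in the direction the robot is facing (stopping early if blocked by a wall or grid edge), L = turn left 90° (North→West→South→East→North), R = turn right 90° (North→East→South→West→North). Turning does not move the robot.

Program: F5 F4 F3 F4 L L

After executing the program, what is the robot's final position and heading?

Answer: Final position: (x=7, y=4), facing South

Derivation:
Start: (x=7, y=8), facing North
  F5: move forward 4/5 (blocked), now at (x=7, y=4)
  F4: move forward 0/4 (blocked), now at (x=7, y=4)
  F3: move forward 0/3 (blocked), now at (x=7, y=4)
  F4: move forward 0/4 (blocked), now at (x=7, y=4)
  L: turn left, now facing West
  L: turn left, now facing South
Final: (x=7, y=4), facing South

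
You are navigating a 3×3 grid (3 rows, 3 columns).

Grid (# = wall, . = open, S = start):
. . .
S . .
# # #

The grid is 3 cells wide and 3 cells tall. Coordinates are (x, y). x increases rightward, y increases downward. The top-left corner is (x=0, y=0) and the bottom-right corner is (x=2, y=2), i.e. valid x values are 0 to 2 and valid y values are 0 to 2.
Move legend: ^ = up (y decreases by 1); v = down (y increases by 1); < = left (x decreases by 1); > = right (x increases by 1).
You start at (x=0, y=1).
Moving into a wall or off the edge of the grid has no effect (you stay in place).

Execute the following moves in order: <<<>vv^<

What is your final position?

Answer: Final position: (x=0, y=0)

Derivation:
Start: (x=0, y=1)
  [×3]< (left): blocked, stay at (x=0, y=1)
  > (right): (x=0, y=1) -> (x=1, y=1)
  v (down): blocked, stay at (x=1, y=1)
  v (down): blocked, stay at (x=1, y=1)
  ^ (up): (x=1, y=1) -> (x=1, y=0)
  < (left): (x=1, y=0) -> (x=0, y=0)
Final: (x=0, y=0)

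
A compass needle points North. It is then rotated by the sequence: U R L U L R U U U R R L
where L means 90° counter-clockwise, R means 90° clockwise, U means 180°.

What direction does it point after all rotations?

Start: North
  U (U-turn (180°)) -> South
  R (right (90° clockwise)) -> West
  L (left (90° counter-clockwise)) -> South
  U (U-turn (180°)) -> North
  L (left (90° counter-clockwise)) -> West
  R (right (90° clockwise)) -> North
  U (U-turn (180°)) -> South
  U (U-turn (180°)) -> North
  U (U-turn (180°)) -> South
  R (right (90° clockwise)) -> West
  R (right (90° clockwise)) -> North
  L (left (90° counter-clockwise)) -> West
Final: West

Answer: Final heading: West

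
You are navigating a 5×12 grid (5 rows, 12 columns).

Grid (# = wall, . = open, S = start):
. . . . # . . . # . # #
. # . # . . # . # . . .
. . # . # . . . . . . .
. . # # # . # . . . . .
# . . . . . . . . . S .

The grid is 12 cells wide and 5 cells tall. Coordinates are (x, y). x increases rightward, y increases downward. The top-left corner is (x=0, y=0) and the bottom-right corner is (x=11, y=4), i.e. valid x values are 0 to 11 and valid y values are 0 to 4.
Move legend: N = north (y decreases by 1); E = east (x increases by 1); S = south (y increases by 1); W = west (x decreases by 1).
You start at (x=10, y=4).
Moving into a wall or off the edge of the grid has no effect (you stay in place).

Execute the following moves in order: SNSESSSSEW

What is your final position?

Start: (x=10, y=4)
  S (south): blocked, stay at (x=10, y=4)
  N (north): (x=10, y=4) -> (x=10, y=3)
  S (south): (x=10, y=3) -> (x=10, y=4)
  E (east): (x=10, y=4) -> (x=11, y=4)
  [×4]S (south): blocked, stay at (x=11, y=4)
  E (east): blocked, stay at (x=11, y=4)
  W (west): (x=11, y=4) -> (x=10, y=4)
Final: (x=10, y=4)

Answer: Final position: (x=10, y=4)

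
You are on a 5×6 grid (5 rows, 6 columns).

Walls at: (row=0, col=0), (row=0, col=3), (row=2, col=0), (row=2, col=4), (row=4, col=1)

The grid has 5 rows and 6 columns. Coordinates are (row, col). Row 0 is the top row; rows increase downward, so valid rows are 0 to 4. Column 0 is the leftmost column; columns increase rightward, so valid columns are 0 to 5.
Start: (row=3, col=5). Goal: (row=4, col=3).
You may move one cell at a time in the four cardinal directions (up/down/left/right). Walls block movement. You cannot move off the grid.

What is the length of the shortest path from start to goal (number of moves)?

Answer: Shortest path length: 3

Derivation:
BFS from (row=3, col=5) until reaching (row=4, col=3):
  Distance 0: (row=3, col=5)
  Distance 1: (row=2, col=5), (row=3, col=4), (row=4, col=5)
  Distance 2: (row=1, col=5), (row=3, col=3), (row=4, col=4)
  Distance 3: (row=0, col=5), (row=1, col=4), (row=2, col=3), (row=3, col=2), (row=4, col=3)  <- goal reached here
One shortest path (3 moves): (row=3, col=5) -> (row=3, col=4) -> (row=3, col=3) -> (row=4, col=3)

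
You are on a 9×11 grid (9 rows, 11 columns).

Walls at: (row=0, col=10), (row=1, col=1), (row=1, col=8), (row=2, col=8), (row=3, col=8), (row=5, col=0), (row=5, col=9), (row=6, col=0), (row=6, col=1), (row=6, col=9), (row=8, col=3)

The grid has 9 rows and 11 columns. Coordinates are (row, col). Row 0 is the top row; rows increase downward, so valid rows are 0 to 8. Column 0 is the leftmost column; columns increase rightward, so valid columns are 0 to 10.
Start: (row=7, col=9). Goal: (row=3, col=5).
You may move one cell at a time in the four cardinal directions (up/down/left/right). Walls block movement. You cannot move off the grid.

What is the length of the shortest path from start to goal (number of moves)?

BFS from (row=7, col=9) until reaching (row=3, col=5):
  Distance 0: (row=7, col=9)
  Distance 1: (row=7, col=8), (row=7, col=10), (row=8, col=9)
  Distance 2: (row=6, col=8), (row=6, col=10), (row=7, col=7), (row=8, col=8), (row=8, col=10)
  Distance 3: (row=5, col=8), (row=5, col=10), (row=6, col=7), (row=7, col=6), (row=8, col=7)
  Distance 4: (row=4, col=8), (row=4, col=10), (row=5, col=7), (row=6, col=6), (row=7, col=5), (row=8, col=6)
  Distance 5: (row=3, col=10), (row=4, col=7), (row=4, col=9), (row=5, col=6), (row=6, col=5), (row=7, col=4), (row=8, col=5)
  Distance 6: (row=2, col=10), (row=3, col=7), (row=3, col=9), (row=4, col=6), (row=5, col=5), (row=6, col=4), (row=7, col=3), (row=8, col=4)
  Distance 7: (row=1, col=10), (row=2, col=7), (row=2, col=9), (row=3, col=6), (row=4, col=5), (row=5, col=4), (row=6, col=3), (row=7, col=2)
  Distance 8: (row=1, col=7), (row=1, col=9), (row=2, col=6), (row=3, col=5), (row=4, col=4), (row=5, col=3), (row=6, col=2), (row=7, col=1), (row=8, col=2)  <- goal reached here
One shortest path (8 moves): (row=7, col=9) -> (row=7, col=8) -> (row=7, col=7) -> (row=7, col=6) -> (row=7, col=5) -> (row=6, col=5) -> (row=5, col=5) -> (row=4, col=5) -> (row=3, col=5)

Answer: Shortest path length: 8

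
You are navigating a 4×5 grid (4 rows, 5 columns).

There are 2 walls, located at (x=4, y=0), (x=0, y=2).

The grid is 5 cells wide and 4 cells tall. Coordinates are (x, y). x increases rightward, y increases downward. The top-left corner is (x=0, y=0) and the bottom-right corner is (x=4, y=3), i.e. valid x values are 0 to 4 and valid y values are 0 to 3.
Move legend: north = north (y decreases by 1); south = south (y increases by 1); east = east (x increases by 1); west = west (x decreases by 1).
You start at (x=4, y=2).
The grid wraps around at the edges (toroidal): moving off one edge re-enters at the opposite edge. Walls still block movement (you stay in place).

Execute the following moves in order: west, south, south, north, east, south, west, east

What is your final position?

Start: (x=4, y=2)
  west (west): (x=4, y=2) -> (x=3, y=2)
  south (south): (x=3, y=2) -> (x=3, y=3)
  south (south): (x=3, y=3) -> (x=3, y=0)
  north (north): (x=3, y=0) -> (x=3, y=3)
  east (east): (x=3, y=3) -> (x=4, y=3)
  south (south): blocked, stay at (x=4, y=3)
  west (west): (x=4, y=3) -> (x=3, y=3)
  east (east): (x=3, y=3) -> (x=4, y=3)
Final: (x=4, y=3)

Answer: Final position: (x=4, y=3)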